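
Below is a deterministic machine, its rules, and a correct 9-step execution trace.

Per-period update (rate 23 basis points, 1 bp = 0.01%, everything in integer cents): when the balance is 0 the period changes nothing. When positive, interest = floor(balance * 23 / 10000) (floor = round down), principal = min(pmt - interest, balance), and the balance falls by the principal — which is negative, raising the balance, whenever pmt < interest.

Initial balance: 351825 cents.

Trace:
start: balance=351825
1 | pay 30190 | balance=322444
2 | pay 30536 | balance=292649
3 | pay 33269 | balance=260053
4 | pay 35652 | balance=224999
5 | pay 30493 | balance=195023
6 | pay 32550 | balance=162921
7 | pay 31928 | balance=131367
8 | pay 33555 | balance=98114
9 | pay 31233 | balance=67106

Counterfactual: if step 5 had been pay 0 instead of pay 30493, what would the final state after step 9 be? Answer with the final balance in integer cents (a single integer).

97881

(re-executing from step 5 with the substitution; state before step 5: balance=224999)
5 | pay 0 | balance=225516
6 | pay 32550 | balance=193484
7 | pay 31928 | balance=162001
8 | pay 33555 | balance=128818
9 | pay 31233 | balance=97881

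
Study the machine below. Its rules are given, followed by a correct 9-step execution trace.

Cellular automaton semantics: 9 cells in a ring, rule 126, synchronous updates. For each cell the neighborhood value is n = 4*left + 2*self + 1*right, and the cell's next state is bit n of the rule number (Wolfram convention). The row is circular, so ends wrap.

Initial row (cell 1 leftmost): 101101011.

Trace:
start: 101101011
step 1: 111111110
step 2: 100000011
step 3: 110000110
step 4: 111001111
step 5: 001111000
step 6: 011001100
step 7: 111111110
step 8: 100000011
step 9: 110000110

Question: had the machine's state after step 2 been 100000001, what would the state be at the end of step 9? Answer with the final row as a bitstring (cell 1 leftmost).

state after step 2 := 100000001
step 3: 110000011
step 4: 011000110
step 5: 111101111
step 6: 000111000
step 7: 001101100
step 8: 011111110
step 9: 110000011

110000011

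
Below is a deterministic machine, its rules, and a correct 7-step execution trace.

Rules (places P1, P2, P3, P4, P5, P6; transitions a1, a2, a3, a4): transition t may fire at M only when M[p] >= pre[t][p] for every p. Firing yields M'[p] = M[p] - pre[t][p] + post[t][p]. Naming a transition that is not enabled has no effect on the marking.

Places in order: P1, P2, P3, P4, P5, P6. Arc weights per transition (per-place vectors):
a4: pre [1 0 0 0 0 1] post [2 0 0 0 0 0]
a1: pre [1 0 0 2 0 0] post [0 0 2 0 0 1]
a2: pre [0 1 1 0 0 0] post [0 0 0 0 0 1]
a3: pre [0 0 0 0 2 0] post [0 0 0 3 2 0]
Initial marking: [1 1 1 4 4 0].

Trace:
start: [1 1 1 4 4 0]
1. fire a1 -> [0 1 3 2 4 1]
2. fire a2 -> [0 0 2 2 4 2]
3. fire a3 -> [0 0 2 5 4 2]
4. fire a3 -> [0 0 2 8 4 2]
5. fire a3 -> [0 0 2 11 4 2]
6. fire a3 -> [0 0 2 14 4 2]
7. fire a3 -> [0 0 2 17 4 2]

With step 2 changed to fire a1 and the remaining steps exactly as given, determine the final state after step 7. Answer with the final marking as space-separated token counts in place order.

0 1 3 17 4 1

(re-executing from step 2 with the substitution; state before step 2: [0 1 3 2 4 1])
2. fire a1 -> [0 1 3 2 4 1]
3. fire a3 -> [0 1 3 5 4 1]
4. fire a3 -> [0 1 3 8 4 1]
5. fire a3 -> [0 1 3 11 4 1]
6. fire a3 -> [0 1 3 14 4 1]
7. fire a3 -> [0 1 3 17 4 1]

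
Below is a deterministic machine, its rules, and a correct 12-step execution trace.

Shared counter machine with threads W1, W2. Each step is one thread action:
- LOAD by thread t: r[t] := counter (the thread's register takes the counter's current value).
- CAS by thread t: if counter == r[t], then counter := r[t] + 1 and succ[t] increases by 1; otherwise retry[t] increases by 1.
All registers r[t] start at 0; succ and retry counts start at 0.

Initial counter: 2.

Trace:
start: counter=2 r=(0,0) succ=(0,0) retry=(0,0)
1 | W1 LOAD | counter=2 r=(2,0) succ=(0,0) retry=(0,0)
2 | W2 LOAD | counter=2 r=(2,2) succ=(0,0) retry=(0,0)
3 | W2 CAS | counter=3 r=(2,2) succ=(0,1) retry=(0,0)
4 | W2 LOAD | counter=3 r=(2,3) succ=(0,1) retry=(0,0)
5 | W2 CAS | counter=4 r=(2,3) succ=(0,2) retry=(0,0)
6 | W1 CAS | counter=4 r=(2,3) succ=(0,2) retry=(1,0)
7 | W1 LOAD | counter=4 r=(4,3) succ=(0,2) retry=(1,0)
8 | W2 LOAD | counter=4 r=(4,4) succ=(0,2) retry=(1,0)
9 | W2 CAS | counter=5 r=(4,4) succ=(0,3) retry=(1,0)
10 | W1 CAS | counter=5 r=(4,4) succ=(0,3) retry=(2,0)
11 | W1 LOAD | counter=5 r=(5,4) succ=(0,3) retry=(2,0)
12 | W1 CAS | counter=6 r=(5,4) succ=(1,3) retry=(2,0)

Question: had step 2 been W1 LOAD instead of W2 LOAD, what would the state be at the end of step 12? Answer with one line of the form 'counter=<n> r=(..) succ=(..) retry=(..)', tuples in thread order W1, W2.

(re-executing from step 2 with the substitution; state before step 2: counter=2 r=(2,0) succ=(0,0) retry=(0,0))
2 | W1 LOAD | counter=2 r=(2,0) succ=(0,0) retry=(0,0)
3 | W2 CAS | counter=2 r=(2,0) succ=(0,0) retry=(0,1)
4 | W2 LOAD | counter=2 r=(2,2) succ=(0,0) retry=(0,1)
5 | W2 CAS | counter=3 r=(2,2) succ=(0,1) retry=(0,1)
6 | W1 CAS | counter=3 r=(2,2) succ=(0,1) retry=(1,1)
7 | W1 LOAD | counter=3 r=(3,2) succ=(0,1) retry=(1,1)
8 | W2 LOAD | counter=3 r=(3,3) succ=(0,1) retry=(1,1)
9 | W2 CAS | counter=4 r=(3,3) succ=(0,2) retry=(1,1)
10 | W1 CAS | counter=4 r=(3,3) succ=(0,2) retry=(2,1)
11 | W1 LOAD | counter=4 r=(4,3) succ=(0,2) retry=(2,1)
12 | W1 CAS | counter=5 r=(4,3) succ=(1,2) retry=(2,1)

counter=5 r=(4,3) succ=(1,2) retry=(2,1)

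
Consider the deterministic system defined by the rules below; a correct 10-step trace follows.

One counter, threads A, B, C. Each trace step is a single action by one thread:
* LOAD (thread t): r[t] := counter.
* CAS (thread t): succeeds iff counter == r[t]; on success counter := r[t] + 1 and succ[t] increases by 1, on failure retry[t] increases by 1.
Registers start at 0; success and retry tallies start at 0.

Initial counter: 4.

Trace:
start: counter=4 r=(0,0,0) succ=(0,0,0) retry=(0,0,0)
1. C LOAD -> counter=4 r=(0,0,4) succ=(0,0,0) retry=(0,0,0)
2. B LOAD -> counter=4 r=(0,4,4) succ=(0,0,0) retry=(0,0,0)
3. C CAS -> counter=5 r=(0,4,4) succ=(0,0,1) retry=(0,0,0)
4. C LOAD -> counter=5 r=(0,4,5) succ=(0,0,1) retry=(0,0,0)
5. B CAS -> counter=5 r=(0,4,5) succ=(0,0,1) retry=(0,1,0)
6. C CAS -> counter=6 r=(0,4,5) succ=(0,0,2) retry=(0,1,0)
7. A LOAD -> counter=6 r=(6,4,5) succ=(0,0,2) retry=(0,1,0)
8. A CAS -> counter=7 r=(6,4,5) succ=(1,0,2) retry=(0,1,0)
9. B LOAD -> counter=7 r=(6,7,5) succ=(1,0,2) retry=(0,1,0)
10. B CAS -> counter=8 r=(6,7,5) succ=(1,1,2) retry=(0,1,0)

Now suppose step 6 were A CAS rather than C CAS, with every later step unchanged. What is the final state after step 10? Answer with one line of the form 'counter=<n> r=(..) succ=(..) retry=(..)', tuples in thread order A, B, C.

(re-executing from step 6 with the substitution; state before step 6: counter=5 r=(0,4,5) succ=(0,0,1) retry=(0,1,0))
6. A CAS -> counter=5 r=(0,4,5) succ=(0,0,1) retry=(1,1,0)
7. A LOAD -> counter=5 r=(5,4,5) succ=(0,0,1) retry=(1,1,0)
8. A CAS -> counter=6 r=(5,4,5) succ=(1,0,1) retry=(1,1,0)
9. B LOAD -> counter=6 r=(5,6,5) succ=(1,0,1) retry=(1,1,0)
10. B CAS -> counter=7 r=(5,6,5) succ=(1,1,1) retry=(1,1,0)

counter=7 r=(5,6,5) succ=(1,1,1) retry=(1,1,0)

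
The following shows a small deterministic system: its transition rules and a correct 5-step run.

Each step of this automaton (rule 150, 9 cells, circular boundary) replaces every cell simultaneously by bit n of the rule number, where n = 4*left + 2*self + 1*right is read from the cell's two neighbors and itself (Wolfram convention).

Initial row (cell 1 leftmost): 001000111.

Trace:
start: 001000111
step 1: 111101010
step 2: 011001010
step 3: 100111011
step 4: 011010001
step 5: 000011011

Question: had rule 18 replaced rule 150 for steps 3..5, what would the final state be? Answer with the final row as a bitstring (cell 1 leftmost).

(re-executing steps 3..5 under rule 18; state before step 3: 011001010)
step 3: 100110001
step 4: 011001010
step 5: 100110001

100110001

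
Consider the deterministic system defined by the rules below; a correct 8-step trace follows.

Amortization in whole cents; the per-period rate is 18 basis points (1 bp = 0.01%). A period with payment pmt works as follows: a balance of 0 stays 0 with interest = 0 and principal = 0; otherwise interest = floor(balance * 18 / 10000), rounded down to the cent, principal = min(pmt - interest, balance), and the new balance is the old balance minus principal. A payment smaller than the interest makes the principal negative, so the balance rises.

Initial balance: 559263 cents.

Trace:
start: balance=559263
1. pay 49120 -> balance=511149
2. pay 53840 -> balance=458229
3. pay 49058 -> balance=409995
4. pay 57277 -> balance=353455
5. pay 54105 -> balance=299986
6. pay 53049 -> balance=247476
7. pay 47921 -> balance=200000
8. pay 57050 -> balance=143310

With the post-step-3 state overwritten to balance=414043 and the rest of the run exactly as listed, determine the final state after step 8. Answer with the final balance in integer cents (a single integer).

147395

state after step 3 := balance=414043
4. pay 57277 -> balance=357511
5. pay 54105 -> balance=304049
6. pay 53049 -> balance=251547
7. pay 47921 -> balance=204078
8. pay 57050 -> balance=147395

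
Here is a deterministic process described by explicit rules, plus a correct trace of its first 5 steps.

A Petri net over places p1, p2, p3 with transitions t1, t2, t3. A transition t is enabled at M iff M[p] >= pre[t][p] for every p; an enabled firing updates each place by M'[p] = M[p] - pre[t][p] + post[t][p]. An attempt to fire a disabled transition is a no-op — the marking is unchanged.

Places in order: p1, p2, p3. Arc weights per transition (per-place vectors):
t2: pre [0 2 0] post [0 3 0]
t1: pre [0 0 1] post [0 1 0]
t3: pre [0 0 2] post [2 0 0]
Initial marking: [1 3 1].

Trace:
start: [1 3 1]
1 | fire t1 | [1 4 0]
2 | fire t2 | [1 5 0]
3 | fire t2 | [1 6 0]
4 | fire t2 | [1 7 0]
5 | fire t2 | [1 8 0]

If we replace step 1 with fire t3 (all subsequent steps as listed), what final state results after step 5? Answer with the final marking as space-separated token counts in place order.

1 7 1

(re-executing from step 1 with the substitution; state before step 1: [1 3 1])
1 | fire t3 | [1 3 1]
2 | fire t2 | [1 4 1]
3 | fire t2 | [1 5 1]
4 | fire t2 | [1 6 1]
5 | fire t2 | [1 7 1]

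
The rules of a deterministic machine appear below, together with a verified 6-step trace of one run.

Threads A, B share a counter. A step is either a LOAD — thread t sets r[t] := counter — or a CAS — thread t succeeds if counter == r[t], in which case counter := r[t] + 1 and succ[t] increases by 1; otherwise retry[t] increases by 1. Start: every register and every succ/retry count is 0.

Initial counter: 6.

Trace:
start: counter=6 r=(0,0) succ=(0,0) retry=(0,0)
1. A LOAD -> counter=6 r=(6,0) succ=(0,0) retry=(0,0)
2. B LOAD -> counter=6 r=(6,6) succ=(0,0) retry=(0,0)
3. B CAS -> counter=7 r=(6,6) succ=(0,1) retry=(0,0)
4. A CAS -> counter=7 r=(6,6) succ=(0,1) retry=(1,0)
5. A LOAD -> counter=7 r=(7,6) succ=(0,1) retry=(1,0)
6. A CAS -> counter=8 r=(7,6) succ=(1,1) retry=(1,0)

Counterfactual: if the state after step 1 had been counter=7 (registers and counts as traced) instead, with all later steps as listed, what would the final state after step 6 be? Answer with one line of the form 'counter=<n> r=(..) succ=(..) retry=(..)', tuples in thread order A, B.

state after step 1 := counter=7 r=(6,0) succ=(0,0) retry=(0,0)
2. B LOAD -> counter=7 r=(6,7) succ=(0,0) retry=(0,0)
3. B CAS -> counter=8 r=(6,7) succ=(0,1) retry=(0,0)
4. A CAS -> counter=8 r=(6,7) succ=(0,1) retry=(1,0)
5. A LOAD -> counter=8 r=(8,7) succ=(0,1) retry=(1,0)
6. A CAS -> counter=9 r=(8,7) succ=(1,1) retry=(1,0)

counter=9 r=(8,7) succ=(1,1) retry=(1,0)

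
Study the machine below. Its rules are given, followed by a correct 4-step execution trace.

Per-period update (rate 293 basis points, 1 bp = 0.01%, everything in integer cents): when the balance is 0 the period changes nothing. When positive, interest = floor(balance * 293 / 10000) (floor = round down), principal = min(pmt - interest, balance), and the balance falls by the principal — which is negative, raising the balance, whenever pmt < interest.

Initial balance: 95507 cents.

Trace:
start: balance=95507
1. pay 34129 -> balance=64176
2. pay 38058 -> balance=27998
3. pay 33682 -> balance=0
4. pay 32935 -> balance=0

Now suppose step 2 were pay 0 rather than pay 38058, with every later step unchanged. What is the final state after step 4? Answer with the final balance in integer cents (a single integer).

2379

(re-executing from step 2 with the substitution; state before step 2: balance=64176)
2. pay 0 -> balance=66056
3. pay 33682 -> balance=34309
4. pay 32935 -> balance=2379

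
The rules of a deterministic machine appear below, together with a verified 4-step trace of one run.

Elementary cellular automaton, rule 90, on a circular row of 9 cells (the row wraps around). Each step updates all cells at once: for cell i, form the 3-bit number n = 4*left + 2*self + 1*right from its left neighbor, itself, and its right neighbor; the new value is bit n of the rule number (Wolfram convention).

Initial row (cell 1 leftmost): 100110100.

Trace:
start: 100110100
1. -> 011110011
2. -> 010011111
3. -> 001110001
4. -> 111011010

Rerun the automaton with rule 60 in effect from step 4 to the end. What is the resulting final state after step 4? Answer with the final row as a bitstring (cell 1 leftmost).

101001001

(re-executing step 4 under rule 60; state before step 4: 001110001)
4. -> 101001001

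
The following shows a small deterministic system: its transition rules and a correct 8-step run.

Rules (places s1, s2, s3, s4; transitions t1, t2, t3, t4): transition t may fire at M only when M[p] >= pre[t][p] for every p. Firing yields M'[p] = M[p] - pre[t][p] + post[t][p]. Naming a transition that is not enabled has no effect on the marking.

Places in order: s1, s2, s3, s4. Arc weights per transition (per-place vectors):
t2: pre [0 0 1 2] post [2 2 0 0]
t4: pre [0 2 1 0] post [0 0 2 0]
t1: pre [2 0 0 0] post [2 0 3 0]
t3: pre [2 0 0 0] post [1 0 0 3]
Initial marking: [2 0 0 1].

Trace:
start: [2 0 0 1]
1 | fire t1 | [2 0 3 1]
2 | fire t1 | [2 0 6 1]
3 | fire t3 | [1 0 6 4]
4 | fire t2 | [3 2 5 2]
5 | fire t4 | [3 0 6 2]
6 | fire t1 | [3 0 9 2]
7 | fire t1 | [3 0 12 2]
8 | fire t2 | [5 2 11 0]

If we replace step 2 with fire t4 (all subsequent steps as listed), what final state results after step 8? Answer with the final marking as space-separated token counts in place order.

5 2 8 0

(re-executing from step 2 with the substitution; state before step 2: [2 0 3 1])
2 | fire t4 | [2 0 3 1]
3 | fire t3 | [1 0 3 4]
4 | fire t2 | [3 2 2 2]
5 | fire t4 | [3 0 3 2]
6 | fire t1 | [3 0 6 2]
7 | fire t1 | [3 0 9 2]
8 | fire t2 | [5 2 8 0]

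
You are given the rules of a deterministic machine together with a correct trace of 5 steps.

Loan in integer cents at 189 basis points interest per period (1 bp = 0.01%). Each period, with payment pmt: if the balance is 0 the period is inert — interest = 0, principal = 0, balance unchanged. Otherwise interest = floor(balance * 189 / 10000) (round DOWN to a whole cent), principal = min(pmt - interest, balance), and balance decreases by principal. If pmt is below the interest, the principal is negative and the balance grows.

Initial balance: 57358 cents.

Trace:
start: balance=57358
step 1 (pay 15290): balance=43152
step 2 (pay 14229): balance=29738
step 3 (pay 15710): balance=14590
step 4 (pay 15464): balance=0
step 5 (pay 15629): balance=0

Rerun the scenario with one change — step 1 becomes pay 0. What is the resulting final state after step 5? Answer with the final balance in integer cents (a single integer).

239

(re-executing from step 1 with the substitution; state before step 1: balance=57358)
step 1 (pay 0): balance=58442
step 2 (pay 14229): balance=45317
step 3 (pay 15710): balance=30463
step 4 (pay 15464): balance=15574
step 5 (pay 15629): balance=239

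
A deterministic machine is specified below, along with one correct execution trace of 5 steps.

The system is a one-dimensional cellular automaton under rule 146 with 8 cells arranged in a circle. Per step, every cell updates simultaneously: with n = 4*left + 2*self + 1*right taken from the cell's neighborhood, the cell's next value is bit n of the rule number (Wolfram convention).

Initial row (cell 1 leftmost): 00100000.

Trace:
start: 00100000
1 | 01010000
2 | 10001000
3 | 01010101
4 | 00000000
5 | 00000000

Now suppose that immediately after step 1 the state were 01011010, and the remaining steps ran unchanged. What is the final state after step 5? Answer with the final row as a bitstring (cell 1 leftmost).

state after step 1 := 01011010
2 | 10000001
3 | 01000010
4 | 10100101
5 | 00011000

00011000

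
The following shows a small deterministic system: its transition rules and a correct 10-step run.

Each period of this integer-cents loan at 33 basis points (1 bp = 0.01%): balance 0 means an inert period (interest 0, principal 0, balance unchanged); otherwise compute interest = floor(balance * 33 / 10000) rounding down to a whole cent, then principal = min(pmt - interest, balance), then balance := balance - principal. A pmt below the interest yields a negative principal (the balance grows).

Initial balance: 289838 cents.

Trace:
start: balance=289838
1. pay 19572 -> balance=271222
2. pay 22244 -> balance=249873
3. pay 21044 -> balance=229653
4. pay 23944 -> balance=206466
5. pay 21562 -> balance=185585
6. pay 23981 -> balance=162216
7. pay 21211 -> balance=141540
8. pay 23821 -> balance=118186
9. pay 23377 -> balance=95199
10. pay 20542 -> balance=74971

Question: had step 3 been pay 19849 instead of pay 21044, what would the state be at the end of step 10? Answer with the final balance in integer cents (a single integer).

(re-executing from step 3 with the substitution; state before step 3: balance=249873)
3. pay 19849 -> balance=230848
4. pay 23944 -> balance=207665
5. pay 21562 -> balance=186788
6. pay 23981 -> balance=163423
7. pay 21211 -> balance=142751
8. pay 23821 -> balance=119401
9. pay 23377 -> balance=96418
10. pay 20542 -> balance=76194

76194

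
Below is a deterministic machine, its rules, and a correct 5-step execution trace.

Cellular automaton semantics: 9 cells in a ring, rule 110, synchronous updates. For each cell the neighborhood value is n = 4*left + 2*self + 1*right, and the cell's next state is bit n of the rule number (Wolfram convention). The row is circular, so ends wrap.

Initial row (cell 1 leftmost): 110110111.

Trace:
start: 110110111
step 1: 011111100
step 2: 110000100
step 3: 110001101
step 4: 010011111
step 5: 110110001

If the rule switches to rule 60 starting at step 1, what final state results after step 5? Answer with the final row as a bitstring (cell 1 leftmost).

(re-executing steps 1..5 under rule 60; state before step 1: 110110111)
step 1: 001101100
step 2: 001011010
step 3: 001110111
step 4: 101001100
step 5: 111101010

111101010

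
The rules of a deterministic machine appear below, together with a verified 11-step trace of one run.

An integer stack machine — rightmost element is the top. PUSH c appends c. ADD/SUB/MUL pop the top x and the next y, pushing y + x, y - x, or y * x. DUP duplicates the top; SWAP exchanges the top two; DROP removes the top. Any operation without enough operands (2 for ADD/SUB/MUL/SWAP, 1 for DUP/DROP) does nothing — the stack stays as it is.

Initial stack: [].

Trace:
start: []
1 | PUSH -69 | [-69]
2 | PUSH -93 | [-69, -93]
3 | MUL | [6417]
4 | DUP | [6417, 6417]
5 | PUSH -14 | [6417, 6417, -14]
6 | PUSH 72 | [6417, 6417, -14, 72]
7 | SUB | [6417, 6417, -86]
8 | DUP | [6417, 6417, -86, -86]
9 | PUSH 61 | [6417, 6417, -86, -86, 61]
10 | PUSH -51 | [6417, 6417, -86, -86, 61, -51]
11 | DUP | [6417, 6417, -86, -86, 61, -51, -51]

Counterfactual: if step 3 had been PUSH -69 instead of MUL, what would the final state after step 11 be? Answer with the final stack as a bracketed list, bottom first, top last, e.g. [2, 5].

(re-executing from step 3 with the substitution; state before step 3: [-69, -93])
3 | PUSH -69 | [-69, -93, -69]
4 | DUP | [-69, -93, -69, -69]
5 | PUSH -14 | [-69, -93, -69, -69, -14]
6 | PUSH 72 | [-69, -93, -69, -69, -14, 72]
7 | SUB | [-69, -93, -69, -69, -86]
8 | DUP | [-69, -93, -69, -69, -86, -86]
9 | PUSH 61 | [-69, -93, -69, -69, -86, -86, 61]
10 | PUSH -51 | [-69, -93, -69, -69, -86, -86, 61, -51]
11 | DUP | [-69, -93, -69, -69, -86, -86, 61, -51, -51]

[-69, -93, -69, -69, -86, -86, 61, -51, -51]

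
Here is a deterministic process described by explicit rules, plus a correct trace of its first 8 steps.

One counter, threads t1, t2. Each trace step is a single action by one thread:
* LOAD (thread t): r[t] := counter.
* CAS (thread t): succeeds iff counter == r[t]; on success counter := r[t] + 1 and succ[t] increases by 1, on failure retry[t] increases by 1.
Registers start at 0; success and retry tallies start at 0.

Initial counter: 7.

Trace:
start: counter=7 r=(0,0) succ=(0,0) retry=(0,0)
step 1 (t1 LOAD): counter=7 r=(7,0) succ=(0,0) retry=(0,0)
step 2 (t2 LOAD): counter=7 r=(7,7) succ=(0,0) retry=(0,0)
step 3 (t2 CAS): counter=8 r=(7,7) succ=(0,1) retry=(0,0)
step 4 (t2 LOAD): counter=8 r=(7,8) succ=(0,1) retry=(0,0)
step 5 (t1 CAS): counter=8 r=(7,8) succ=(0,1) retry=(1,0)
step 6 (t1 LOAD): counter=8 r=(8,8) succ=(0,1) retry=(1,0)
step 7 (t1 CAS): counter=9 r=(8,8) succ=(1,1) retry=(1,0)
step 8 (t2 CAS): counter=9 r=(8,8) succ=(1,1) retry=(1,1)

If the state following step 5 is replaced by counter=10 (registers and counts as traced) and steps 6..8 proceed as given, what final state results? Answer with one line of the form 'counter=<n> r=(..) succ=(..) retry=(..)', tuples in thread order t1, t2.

state after step 5 := counter=10 r=(7,8) succ=(0,1) retry=(1,0)
step 6 (t1 LOAD): counter=10 r=(10,8) succ=(0,1) retry=(1,0)
step 7 (t1 CAS): counter=11 r=(10,8) succ=(1,1) retry=(1,0)
step 8 (t2 CAS): counter=11 r=(10,8) succ=(1,1) retry=(1,1)

counter=11 r=(10,8) succ=(1,1) retry=(1,1)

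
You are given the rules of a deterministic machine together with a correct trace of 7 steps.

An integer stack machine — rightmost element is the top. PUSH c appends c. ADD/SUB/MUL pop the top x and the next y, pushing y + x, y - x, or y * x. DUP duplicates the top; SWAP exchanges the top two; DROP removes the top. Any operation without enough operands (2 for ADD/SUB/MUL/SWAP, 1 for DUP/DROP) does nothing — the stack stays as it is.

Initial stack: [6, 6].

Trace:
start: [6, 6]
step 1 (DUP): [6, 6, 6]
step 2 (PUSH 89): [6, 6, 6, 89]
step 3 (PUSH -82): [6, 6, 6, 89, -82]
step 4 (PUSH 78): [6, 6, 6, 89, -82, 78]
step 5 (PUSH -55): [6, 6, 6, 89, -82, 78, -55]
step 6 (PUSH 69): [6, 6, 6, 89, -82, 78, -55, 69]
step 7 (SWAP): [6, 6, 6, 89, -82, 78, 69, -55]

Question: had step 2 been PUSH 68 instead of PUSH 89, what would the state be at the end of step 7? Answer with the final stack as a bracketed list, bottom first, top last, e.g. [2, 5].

(re-executing from step 2 with the substitution; state before step 2: [6, 6, 6])
step 2 (PUSH 68): [6, 6, 6, 68]
step 3 (PUSH -82): [6, 6, 6, 68, -82]
step 4 (PUSH 78): [6, 6, 6, 68, -82, 78]
step 5 (PUSH -55): [6, 6, 6, 68, -82, 78, -55]
step 6 (PUSH 69): [6, 6, 6, 68, -82, 78, -55, 69]
step 7 (SWAP): [6, 6, 6, 68, -82, 78, 69, -55]

[6, 6, 6, 68, -82, 78, 69, -55]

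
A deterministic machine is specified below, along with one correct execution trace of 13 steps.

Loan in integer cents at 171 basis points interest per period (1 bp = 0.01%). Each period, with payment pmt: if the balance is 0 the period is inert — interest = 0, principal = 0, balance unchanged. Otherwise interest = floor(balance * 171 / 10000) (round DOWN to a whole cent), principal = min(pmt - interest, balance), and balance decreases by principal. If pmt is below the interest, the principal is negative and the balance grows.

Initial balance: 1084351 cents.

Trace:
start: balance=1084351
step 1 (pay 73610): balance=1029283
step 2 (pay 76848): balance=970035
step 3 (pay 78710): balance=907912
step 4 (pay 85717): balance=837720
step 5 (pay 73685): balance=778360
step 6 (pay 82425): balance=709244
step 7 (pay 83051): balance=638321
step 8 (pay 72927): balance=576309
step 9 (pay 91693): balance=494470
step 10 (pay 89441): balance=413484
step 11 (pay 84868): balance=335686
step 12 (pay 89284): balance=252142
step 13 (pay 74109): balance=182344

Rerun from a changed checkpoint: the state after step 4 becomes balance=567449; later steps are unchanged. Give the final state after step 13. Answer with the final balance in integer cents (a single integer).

0

state after step 4 := balance=567449
step 5 (pay 73685): balance=503467
step 6 (pay 82425): balance=429651
step 7 (pay 83051): balance=353947
step 8 (pay 72927): balance=287072
step 9 (pay 91693): balance=200287
step 10 (pay 89441): balance=114270
step 11 (pay 84868): balance=31356
step 12 (pay 89284): balance=0
step 13 (pay 74109): balance=0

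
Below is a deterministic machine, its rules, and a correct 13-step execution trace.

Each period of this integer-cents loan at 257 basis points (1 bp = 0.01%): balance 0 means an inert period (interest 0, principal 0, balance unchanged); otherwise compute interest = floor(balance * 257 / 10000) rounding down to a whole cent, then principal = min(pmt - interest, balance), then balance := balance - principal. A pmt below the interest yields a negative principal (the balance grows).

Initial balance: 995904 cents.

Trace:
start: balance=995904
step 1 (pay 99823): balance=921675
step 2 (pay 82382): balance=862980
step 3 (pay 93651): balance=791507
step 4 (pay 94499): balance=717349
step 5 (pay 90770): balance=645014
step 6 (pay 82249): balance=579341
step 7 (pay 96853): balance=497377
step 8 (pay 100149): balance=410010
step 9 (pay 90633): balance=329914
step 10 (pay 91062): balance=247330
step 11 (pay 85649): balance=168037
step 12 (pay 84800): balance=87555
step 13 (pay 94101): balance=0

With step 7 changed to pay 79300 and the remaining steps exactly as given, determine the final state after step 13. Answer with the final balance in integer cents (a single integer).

(re-executing from step 7 with the substitution; state before step 7: balance=579341)
step 7 (pay 79300): balance=514930
step 8 (pay 100149): balance=428014
step 9 (pay 90633): balance=348380
step 10 (pay 91062): balance=266271
step 11 (pay 85649): balance=187465
step 12 (pay 84800): balance=107482
step 13 (pay 94101): balance=16143

16143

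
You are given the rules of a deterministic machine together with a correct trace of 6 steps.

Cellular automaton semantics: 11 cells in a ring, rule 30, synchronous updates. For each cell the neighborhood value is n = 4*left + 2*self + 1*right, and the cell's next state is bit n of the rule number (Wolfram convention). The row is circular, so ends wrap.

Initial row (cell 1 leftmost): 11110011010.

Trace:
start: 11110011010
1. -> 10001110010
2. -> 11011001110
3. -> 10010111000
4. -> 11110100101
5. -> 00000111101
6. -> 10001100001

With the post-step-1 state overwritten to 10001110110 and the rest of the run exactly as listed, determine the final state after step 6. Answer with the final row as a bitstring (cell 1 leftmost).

state after step 1 := 10001110110
2. -> 11011000100
3. -> 10010101111
4. -> 01110101000
5. -> 11000101100
6. -> 10101101011

10101101011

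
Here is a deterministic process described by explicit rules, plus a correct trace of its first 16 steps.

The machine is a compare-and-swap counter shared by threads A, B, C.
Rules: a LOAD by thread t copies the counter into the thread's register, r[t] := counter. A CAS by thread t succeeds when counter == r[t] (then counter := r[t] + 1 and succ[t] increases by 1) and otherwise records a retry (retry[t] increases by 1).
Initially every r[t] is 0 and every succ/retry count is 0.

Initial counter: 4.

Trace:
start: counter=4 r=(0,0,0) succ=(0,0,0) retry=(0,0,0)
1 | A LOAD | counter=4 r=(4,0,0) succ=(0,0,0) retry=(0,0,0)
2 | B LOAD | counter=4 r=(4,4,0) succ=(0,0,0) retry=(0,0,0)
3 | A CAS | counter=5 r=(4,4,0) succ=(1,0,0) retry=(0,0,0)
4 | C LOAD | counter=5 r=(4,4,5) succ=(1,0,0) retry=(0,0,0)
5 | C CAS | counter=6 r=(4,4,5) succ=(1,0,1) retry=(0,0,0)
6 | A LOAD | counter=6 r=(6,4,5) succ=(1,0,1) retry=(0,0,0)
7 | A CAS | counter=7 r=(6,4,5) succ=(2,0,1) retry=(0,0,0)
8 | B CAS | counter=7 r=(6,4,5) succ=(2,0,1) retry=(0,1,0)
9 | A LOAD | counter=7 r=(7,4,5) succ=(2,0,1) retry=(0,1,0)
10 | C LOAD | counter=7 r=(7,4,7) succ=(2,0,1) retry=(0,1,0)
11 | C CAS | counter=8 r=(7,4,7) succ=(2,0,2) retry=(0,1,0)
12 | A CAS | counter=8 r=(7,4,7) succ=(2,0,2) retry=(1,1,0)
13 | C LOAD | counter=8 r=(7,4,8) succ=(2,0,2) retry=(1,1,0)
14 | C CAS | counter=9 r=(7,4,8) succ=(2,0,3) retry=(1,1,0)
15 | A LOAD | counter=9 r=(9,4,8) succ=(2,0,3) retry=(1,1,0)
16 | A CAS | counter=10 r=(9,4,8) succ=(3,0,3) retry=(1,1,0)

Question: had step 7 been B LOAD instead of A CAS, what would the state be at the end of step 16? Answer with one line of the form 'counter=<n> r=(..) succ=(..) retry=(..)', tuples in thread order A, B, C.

(re-executing from step 7 with the substitution; state before step 7: counter=6 r=(6,4,5) succ=(1,0,1) retry=(0,0,0))
7 | B LOAD | counter=6 r=(6,6,5) succ=(1,0,1) retry=(0,0,0)
8 | B CAS | counter=7 r=(6,6,5) succ=(1,1,1) retry=(0,0,0)
9 | A LOAD | counter=7 r=(7,6,5) succ=(1,1,1) retry=(0,0,0)
10 | C LOAD | counter=7 r=(7,6,7) succ=(1,1,1) retry=(0,0,0)
11 | C CAS | counter=8 r=(7,6,7) succ=(1,1,2) retry=(0,0,0)
12 | A CAS | counter=8 r=(7,6,7) succ=(1,1,2) retry=(1,0,0)
13 | C LOAD | counter=8 r=(7,6,8) succ=(1,1,2) retry=(1,0,0)
14 | C CAS | counter=9 r=(7,6,8) succ=(1,1,3) retry=(1,0,0)
15 | A LOAD | counter=9 r=(9,6,8) succ=(1,1,3) retry=(1,0,0)
16 | A CAS | counter=10 r=(9,6,8) succ=(2,1,3) retry=(1,0,0)

counter=10 r=(9,6,8) succ=(2,1,3) retry=(1,0,0)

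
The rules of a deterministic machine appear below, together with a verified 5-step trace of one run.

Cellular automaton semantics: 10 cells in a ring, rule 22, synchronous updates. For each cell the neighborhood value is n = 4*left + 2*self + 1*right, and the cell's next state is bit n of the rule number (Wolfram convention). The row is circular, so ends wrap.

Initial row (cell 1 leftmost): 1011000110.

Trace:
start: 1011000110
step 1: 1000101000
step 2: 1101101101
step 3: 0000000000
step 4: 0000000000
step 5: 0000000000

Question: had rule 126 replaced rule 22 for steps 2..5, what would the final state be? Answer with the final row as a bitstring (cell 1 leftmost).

0111111111

(re-executing steps 2..5 under rule 126; state before step 2: 1000101000)
step 2: 1101111101
step 3: 0111000111
step 4: 1101101101
step 5: 0111111111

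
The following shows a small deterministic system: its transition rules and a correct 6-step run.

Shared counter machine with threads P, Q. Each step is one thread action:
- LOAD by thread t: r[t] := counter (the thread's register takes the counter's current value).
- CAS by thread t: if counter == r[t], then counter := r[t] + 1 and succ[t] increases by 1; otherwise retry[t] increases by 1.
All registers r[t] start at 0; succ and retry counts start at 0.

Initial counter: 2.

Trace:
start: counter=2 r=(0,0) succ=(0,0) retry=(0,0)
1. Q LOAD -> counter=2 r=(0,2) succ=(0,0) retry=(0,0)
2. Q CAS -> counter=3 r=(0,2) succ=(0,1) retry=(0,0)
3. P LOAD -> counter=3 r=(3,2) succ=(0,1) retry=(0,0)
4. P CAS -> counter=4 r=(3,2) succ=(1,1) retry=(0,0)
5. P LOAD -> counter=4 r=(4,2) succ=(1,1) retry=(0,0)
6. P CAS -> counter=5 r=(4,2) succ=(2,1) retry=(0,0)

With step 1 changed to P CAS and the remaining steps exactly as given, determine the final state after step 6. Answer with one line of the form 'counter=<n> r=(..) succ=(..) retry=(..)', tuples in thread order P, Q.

counter=4 r=(3,0) succ=(2,0) retry=(1,1)

(re-executing from step 1 with the substitution; state before step 1: counter=2 r=(0,0) succ=(0,0) retry=(0,0))
1. P CAS -> counter=2 r=(0,0) succ=(0,0) retry=(1,0)
2. Q CAS -> counter=2 r=(0,0) succ=(0,0) retry=(1,1)
3. P LOAD -> counter=2 r=(2,0) succ=(0,0) retry=(1,1)
4. P CAS -> counter=3 r=(2,0) succ=(1,0) retry=(1,1)
5. P LOAD -> counter=3 r=(3,0) succ=(1,0) retry=(1,1)
6. P CAS -> counter=4 r=(3,0) succ=(2,0) retry=(1,1)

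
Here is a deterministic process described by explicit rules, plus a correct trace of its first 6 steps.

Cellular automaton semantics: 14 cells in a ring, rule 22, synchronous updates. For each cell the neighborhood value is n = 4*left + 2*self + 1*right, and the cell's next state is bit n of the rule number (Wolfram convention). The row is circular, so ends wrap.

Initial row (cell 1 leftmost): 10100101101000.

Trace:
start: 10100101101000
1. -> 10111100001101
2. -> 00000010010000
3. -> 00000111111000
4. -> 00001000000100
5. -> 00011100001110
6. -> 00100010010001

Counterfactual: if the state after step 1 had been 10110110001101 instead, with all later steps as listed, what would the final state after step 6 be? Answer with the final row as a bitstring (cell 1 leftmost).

state after step 1 := 10110110001101
2. -> 00000001010000
3. -> 00000011011000
4. -> 00000100000100
5. -> 00001110001110
6. -> 00010001010001

00010001010001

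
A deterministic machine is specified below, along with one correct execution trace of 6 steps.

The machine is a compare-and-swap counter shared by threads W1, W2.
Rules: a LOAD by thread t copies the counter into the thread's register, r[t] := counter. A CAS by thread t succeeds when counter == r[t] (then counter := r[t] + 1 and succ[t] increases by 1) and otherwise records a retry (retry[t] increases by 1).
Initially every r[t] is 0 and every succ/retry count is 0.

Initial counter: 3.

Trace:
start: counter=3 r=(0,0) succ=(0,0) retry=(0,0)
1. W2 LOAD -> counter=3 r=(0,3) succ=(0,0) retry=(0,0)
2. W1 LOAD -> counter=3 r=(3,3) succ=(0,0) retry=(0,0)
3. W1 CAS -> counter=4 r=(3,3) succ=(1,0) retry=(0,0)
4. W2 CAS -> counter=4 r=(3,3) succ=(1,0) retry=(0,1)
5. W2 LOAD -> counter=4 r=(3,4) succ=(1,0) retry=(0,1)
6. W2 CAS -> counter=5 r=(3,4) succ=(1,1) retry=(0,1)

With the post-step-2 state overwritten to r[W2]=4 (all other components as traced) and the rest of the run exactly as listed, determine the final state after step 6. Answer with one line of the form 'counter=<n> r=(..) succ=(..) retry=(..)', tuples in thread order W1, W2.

state after step 2 := counter=3 r=(3,4) succ=(0,0) retry=(0,0)
3. W1 CAS -> counter=4 r=(3,4) succ=(1,0) retry=(0,0)
4. W2 CAS -> counter=5 r=(3,4) succ=(1,1) retry=(0,0)
5. W2 LOAD -> counter=5 r=(3,5) succ=(1,1) retry=(0,0)
6. W2 CAS -> counter=6 r=(3,5) succ=(1,2) retry=(0,0)

counter=6 r=(3,5) succ=(1,2) retry=(0,0)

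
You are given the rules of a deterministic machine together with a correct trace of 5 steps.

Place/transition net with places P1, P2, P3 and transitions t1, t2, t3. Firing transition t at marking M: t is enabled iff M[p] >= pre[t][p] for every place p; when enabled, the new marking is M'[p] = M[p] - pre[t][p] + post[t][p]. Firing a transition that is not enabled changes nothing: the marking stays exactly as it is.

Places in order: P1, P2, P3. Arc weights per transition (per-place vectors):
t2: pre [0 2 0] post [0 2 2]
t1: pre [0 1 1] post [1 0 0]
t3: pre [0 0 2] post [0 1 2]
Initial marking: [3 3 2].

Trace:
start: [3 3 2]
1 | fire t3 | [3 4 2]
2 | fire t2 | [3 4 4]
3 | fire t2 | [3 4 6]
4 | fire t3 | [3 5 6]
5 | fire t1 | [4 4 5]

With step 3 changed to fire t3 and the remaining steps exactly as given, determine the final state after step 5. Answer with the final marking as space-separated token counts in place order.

(re-executing from step 3 with the substitution; state before step 3: [3 4 4])
3 | fire t3 | [3 5 4]
4 | fire t3 | [3 6 4]
5 | fire t1 | [4 5 3]

4 5 3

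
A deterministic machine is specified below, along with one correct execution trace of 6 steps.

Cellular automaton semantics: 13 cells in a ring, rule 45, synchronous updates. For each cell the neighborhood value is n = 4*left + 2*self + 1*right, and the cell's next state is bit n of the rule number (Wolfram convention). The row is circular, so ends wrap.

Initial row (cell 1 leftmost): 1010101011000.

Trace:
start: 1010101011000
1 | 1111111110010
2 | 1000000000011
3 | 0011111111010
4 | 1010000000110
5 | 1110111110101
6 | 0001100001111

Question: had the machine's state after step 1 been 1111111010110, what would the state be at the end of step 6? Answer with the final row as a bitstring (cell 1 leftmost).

1111111110001

state after step 1 := 1111111010110
2 | 1000000111101
3 | 0011110100011
4 | 0010001101010
5 | 1010101011110
6 | 1111111110001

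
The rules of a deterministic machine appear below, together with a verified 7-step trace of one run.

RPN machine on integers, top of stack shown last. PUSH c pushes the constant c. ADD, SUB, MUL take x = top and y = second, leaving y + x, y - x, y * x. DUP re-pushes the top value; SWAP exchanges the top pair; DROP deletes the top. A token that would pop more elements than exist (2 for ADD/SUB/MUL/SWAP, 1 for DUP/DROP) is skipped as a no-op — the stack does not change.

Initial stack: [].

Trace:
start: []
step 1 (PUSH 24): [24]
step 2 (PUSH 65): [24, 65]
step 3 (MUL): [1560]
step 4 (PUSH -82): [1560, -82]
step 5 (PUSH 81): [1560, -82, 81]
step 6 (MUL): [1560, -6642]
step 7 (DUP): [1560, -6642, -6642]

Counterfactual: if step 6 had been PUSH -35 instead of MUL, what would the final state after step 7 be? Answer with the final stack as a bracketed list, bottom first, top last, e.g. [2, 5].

[1560, -82, 81, -35, -35]

(re-executing from step 6 with the substitution; state before step 6: [1560, -82, 81])
step 6 (PUSH -35): [1560, -82, 81, -35]
step 7 (DUP): [1560, -82, 81, -35, -35]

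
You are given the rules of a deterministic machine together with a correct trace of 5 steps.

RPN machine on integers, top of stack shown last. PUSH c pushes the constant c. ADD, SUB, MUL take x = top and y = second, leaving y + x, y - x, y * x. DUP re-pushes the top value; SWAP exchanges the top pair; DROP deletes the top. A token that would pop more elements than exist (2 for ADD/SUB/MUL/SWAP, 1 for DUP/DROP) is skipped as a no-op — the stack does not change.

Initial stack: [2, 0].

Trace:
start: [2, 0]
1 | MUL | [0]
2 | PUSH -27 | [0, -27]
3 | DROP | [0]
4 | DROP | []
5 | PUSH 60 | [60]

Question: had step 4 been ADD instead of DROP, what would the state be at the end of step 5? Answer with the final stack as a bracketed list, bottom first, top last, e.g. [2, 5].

[0, 60]

(re-executing from step 4 with the substitution; state before step 4: [0])
4 | ADD | [0]
5 | PUSH 60 | [0, 60]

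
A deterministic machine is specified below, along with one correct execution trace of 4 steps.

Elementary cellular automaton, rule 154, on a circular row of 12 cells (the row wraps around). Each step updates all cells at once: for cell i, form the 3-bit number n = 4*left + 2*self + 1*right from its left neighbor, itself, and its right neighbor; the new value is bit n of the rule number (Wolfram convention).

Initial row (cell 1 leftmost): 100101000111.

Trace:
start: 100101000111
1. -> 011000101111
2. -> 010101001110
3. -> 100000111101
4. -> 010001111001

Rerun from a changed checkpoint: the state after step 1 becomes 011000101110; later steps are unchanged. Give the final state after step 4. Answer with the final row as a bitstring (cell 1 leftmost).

010001110111

state after step 1 := 011000101110
2. -> 110101001101
3. -> 100000111001
4. -> 010001110111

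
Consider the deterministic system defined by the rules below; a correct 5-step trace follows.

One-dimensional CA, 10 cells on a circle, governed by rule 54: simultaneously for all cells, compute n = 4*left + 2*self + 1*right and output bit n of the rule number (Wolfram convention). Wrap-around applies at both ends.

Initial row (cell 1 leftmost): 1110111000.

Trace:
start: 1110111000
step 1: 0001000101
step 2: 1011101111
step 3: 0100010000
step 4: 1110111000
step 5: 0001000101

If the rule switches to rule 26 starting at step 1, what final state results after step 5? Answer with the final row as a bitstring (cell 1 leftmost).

1001011000

(re-executing steps 1..5 under rule 26; state before step 1: 1110111000)
step 1: 1000100101
step 2: 0101011001
step 3: 0000010110
step 4: 0000100101
step 5: 1001011000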